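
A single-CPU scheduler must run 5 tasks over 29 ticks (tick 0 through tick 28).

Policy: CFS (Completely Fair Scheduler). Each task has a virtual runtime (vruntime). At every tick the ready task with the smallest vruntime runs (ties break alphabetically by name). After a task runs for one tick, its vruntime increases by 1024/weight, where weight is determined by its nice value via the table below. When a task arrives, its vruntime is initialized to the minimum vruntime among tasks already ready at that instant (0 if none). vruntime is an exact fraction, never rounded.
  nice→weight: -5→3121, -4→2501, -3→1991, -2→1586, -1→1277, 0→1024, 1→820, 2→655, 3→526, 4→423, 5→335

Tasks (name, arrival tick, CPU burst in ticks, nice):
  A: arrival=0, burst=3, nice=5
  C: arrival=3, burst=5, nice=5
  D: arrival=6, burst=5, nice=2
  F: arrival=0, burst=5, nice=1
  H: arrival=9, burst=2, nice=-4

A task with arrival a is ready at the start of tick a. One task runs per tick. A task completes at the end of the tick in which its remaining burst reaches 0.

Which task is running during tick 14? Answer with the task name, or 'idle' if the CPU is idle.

running at tick 14 = D

t=0: vr[A=0 F=0] → run A
t=1: vr[A=1024/335 F=0] → run F
t=2: vr[A=1024/335 F=256/205] → run F
t=3: vr[A=1024/335 C=512/205 F=512/205] → run C
t=4: vr[A=1024/335 C=76288/13735 F=512/205] → run F
t=5: vr[A=1024/335 C=76288/13735 F=768/205] → run A
t=6: vr[A=2048/335 C=76288/13735 D=768/205 F=768/205] → run D
t=7: vr[A=2048/335 C=76288/13735 D=142592/26855 F=768/205] → run F
t=8: vr[A=2048/335 C=76288/13735 D=142592/26855 F=1024/205] → run F
t=9: vr[A=2048/335 C=76288/13735 D=142592/26855 H=142592/26855] → run D
t=10: vr[A=2048/335 C=76288/13735 D=184576/26855 H=142592/26855] → run H
t=11: vr[A=2048/335 C=76288/13735 D=184576/26855 H=9368832/1638155] → run C
t=12: vr[A=2048/335 C=118272/13735 D=184576/26855 H=9368832/1638155] → run H
t=13: vr[A=2048/335 C=118272/13735 D=184576/26855] → run A
t=14: vr[C=118272/13735 D=184576/26855] → run D
t=15: vr[C=118272/13735 D=45312/5371] → run D
t=16: vr[C=118272/13735 D=268544/26855] → run C
t=17: vr[C=160256/13735 D=268544/26855] → run D
t=18: vr[C=160256/13735] → run C
t=19: vr[C=40448/2747] → run C
t=20: (idle)
t=21: (idle)
t=22: (idle)
t=23: (idle)
t=24: (idle)
t=25: (idle)
t=26: (idle)
t=27: (idle)
t=28: (idle)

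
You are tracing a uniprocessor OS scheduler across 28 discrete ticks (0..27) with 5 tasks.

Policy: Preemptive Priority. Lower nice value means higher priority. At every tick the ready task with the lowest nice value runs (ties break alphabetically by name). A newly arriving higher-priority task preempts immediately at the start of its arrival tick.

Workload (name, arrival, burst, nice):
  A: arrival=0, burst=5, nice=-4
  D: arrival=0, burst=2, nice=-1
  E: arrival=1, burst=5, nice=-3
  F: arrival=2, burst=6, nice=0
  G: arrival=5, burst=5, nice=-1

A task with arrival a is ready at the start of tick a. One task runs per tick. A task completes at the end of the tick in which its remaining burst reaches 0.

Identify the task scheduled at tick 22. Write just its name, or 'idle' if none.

t=0: ready={A,D} → run A
t=1: ready={A,D,E} → run A
t=2: ready={A,D,E,F} → run A
t=3: ready={A,D,E,F} → run A
t=4: ready={A,D,E,F} → run A
t=5: ready={D,E,F,G} → run E
t=6: ready={D,E,F,G} → run E
t=7: ready={D,E,F,G} → run E
t=8: ready={D,E,F,G} → run E
t=9: ready={D,E,F,G} → run E
t=10: ready={D,F,G} → run D
t=11: ready={D,F,G} → run D
t=12: ready={F,G} → run G
t=13: ready={F,G} → run G
t=14: ready={F,G} → run G
t=15: ready={F,G} → run G
t=16: ready={F,G} → run G
t=17: ready={F} → run F
t=18: ready={F} → run F
t=19: ready={F} → run F
t=20: ready={F} → run F
t=21: ready={F} → run F
t=22: ready={F} → run F
t=23: (idle)
t=24: (idle)
t=25: (idle)
t=26: (idle)
t=27: (idle)

running at tick 22 = F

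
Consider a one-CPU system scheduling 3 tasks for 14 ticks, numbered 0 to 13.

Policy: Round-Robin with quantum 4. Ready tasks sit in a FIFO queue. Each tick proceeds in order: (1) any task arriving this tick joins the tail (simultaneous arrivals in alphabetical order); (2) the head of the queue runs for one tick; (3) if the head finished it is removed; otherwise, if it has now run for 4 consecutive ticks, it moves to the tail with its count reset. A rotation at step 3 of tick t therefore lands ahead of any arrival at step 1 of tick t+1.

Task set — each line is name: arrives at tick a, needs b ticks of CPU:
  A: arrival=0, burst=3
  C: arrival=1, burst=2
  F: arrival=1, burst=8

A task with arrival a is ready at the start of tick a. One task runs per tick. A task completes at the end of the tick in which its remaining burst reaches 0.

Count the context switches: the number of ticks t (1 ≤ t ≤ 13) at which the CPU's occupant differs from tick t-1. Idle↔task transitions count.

t=0: queue=[A] q_used=0 → run A
t=1: queue=[A,C,F] q_used=1 → run A
t=2: queue=[A,C,F] q_used=2 → run A
t=3: queue=[C,F] q_used=0 → run C
t=4: queue=[C,F] q_used=1 → run C
t=5: queue=[F] q_used=0 → run F
t=6: queue=[F] q_used=1 → run F
t=7: queue=[F] q_used=2 → run F
t=8: queue=[F] q_used=3 → run F
t=9: queue=[F] q_used=0 → run F
t=10: queue=[F] q_used=1 → run F
t=11: queue=[F] q_used=2 → run F
t=12: queue=[F] q_used=3 → run F
t=13: (idle)

context switches = 3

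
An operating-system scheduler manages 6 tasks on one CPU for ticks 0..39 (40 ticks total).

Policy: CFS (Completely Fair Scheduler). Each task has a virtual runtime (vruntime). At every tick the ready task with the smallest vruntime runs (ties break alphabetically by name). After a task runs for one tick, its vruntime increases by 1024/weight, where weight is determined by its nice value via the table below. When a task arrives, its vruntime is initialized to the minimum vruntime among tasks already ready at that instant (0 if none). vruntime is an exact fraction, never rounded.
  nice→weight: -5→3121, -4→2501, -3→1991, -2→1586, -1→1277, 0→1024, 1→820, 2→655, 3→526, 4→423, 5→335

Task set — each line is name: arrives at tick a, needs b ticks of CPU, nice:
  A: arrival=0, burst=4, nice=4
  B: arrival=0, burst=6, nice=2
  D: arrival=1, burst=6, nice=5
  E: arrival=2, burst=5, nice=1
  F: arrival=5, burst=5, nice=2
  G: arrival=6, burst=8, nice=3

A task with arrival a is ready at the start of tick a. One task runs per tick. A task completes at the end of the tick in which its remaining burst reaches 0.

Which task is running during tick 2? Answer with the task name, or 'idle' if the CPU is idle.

t=0: vr[A=0 B=0] → run A
t=1: vr[A=1024/423 B=0 D=0] → run B
t=2: vr[A=1024/423 B=1024/655 D=0 E=0] → run D
t=3: vr[A=1024/423 B=1024/655 D=1024/335 E=0] → run E
t=4: vr[A=1024/423 B=1024/655 D=1024/335 E=256/205] → run E
t=5: vr[A=1024/423 B=1024/655 D=1024/335 E=512/205 F=1024/655] → run B
t=6: vr[A=1024/423 B=2048/655 D=1024/335 E=512/205 F=1024/655 G=1024/655] → run F
t=7: vr[A=1024/423 B=2048/655 D=1024/335 E=512/205 F=2048/655 G=1024/655] → run G
t=8: vr[A=1024/423 B=2048/655 D=1024/335 E=512/205 F=2048/655 G=604672/172265] → run A
t=9: vr[A=2048/423 B=2048/655 D=1024/335 E=512/205 F=2048/655 G=604672/172265] → run E
t=10: vr[A=2048/423 B=2048/655 D=1024/335 E=768/205 F=2048/655 G=604672/172265] → run D
t=11: vr[A=2048/423 B=2048/655 D=2048/335 E=768/205 F=2048/655 G=604672/172265] → run B
t=12: vr[A=2048/423 B=3072/655 D=2048/335 E=768/205 F=2048/655 G=604672/172265] → run F
t=13: vr[A=2048/423 B=3072/655 D=2048/335 E=768/205 F=3072/655 G=604672/172265] → run G
t=14: vr[A=2048/423 B=3072/655 D=2048/335 E=768/205 F=3072/655 G=940032/172265] → run E
t=15: vr[A=2048/423 B=3072/655 D=2048/335 E=1024/205 F=3072/655 G=940032/172265] → run B
t=16: vr[A=2048/423 B=4096/655 D=2048/335 E=1024/205 F=3072/655 G=940032/172265] → run F
t=17: vr[A=2048/423 B=4096/655 D=2048/335 E=1024/205 F=4096/655 G=940032/172265] → run A
t=18: vr[A=1024/141 B=4096/655 D=2048/335 E=1024/205 F=4096/655 G=940032/172265] → run E
t=19: vr[A=1024/141 B=4096/655 D=2048/335 F=4096/655 G=940032/172265] → run G
t=20: vr[A=1024/141 B=4096/655 D=2048/335 F=4096/655 G=1275392/172265] → run D
t=21: vr[A=1024/141 B=4096/655 D=3072/335 F=4096/655 G=1275392/172265] → run B
t=22: vr[A=1024/141 B=1024/131 D=3072/335 F=4096/655 G=1275392/172265] → run F
t=23: vr[A=1024/141 B=1024/131 D=3072/335 F=1024/131 G=1275392/172265] → run A
t=24: vr[B=1024/131 D=3072/335 F=1024/131 G=1275392/172265] → run G
t=25: vr[B=1024/131 D=3072/335 F=1024/131 G=1610752/172265] → run B
t=26: vr[D=3072/335 F=1024/131 G=1610752/172265] → run F
t=27: vr[D=3072/335 G=1610752/172265] → run D
t=28: vr[D=4096/335 G=1610752/172265] → run G
t=29: vr[D=4096/335 G=1946112/172265] → run G
t=30: vr[D=4096/335 G=2281472/172265] → run D
t=31: vr[D=1024/67 G=2281472/172265] → run G
t=32: vr[D=1024/67 G=2616832/172265] → run G
t=33: vr[D=1024/67] → run D
t=34: (idle)
t=35: (idle)
t=36: (idle)
t=37: (idle)
t=38: (idle)
t=39: (idle)

running at tick 2 = D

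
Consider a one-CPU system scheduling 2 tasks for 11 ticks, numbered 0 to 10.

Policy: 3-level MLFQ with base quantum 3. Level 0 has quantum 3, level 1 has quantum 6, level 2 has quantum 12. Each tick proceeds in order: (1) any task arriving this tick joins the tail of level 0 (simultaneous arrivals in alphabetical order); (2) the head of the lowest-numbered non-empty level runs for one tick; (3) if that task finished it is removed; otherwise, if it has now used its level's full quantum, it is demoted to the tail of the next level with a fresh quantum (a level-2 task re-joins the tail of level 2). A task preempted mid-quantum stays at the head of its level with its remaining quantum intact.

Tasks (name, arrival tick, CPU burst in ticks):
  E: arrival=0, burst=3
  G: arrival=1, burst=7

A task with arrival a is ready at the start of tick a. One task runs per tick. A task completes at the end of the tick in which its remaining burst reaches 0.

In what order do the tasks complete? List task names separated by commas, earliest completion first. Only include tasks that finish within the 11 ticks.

completion order = E, G

t=0: L0/L1/L2 = E/-/- → run E
t=1: L0/L1/L2 = EG/-/- → run E
t=2: L0/L1/L2 = EG/-/- → run E
t=3: L0/L1/L2 = G/-/- → run G
t=4: L0/L1/L2 = G/-/- → run G
t=5: L0/L1/L2 = G/-/- → run G
t=6: L0/L1/L2 = -/G/- → run G
t=7: L0/L1/L2 = -/G/- → run G
t=8: L0/L1/L2 = -/G/- → run G
t=9: L0/L1/L2 = -/G/- → run G
t=10: (idle)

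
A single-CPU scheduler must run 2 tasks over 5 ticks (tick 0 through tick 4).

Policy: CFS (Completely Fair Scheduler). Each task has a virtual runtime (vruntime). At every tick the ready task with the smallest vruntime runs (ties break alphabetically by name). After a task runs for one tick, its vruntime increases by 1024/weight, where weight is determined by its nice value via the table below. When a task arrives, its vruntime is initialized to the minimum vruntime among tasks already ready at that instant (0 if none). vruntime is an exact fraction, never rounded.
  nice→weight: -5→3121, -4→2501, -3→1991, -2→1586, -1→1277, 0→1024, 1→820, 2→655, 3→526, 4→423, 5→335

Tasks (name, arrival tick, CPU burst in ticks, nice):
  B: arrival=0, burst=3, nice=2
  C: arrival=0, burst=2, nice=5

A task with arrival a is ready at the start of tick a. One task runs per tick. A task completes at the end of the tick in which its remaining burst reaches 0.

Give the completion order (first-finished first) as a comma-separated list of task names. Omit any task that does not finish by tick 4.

t=0: vr[B=0 C=0] → run B
t=1: vr[B=1024/655 C=0] → run C
t=2: vr[B=1024/655 C=1024/335] → run B
t=3: vr[B=2048/655 C=1024/335] → run C
t=4: vr[B=2048/655] → run B

completion order = C, B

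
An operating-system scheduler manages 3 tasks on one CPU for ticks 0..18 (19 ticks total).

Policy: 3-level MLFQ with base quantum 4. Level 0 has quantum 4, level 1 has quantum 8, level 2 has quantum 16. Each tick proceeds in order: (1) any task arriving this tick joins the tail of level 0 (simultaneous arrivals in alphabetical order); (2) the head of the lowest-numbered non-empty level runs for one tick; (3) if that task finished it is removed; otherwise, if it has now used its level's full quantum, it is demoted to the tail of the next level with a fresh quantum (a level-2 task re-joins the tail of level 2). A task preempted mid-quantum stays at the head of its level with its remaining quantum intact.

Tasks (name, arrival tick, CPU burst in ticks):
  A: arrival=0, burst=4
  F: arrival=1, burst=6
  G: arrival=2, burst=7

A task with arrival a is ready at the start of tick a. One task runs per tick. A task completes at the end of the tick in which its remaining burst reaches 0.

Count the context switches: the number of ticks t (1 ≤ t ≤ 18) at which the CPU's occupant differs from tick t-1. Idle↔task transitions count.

context switches = 5

t=0: L0/L1/L2 = A/-/- → run A
t=1: L0/L1/L2 = AF/-/- → run A
t=2: L0/L1/L2 = AFG/-/- → run A
t=3: L0/L1/L2 = AFG/-/- → run A
t=4: L0/L1/L2 = FG/-/- → run F
t=5: L0/L1/L2 = FG/-/- → run F
t=6: L0/L1/L2 = FG/-/- → run F
t=7: L0/L1/L2 = FG/-/- → run F
t=8: L0/L1/L2 = G/F/- → run G
t=9: L0/L1/L2 = G/F/- → run G
t=10: L0/L1/L2 = G/F/- → run G
t=11: L0/L1/L2 = G/F/- → run G
t=12: L0/L1/L2 = -/FG/- → run F
t=13: L0/L1/L2 = -/FG/- → run F
t=14: L0/L1/L2 = -/G/- → run G
t=15: L0/L1/L2 = -/G/- → run G
t=16: L0/L1/L2 = -/G/- → run G
t=17: (idle)
t=18: (idle)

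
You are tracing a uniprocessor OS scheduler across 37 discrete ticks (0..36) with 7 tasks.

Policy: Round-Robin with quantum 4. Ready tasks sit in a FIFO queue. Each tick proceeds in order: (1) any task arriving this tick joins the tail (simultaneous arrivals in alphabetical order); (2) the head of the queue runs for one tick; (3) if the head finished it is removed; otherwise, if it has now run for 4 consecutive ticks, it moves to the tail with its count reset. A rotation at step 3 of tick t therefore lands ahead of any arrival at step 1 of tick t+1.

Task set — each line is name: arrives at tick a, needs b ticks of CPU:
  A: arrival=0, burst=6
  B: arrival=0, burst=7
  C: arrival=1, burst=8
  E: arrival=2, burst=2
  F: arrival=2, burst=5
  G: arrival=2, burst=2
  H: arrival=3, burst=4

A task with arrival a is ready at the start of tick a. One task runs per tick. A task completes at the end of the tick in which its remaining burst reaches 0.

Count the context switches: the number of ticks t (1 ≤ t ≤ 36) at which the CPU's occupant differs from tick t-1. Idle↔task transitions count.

t=0: queue=[A,B] q_used=0 → run A
t=1: queue=[A,B,C] q_used=1 → run A
t=2: queue=[A,B,C,E,F,G] q_used=2 → run A
t=3: queue=[A,B,C,E,F,G,H] q_used=3 → run A
t=4: queue=[B,C,E,F,G,H,A] q_used=0 → run B
t=5: queue=[B,C,E,F,G,H,A] q_used=1 → run B
t=6: queue=[B,C,E,F,G,H,A] q_used=2 → run B
t=7: queue=[B,C,E,F,G,H,A] q_used=3 → run B
t=8: queue=[C,E,F,G,H,A,B] q_used=0 → run C
t=9: queue=[C,E,F,G,H,A,B] q_used=1 → run C
t=10: queue=[C,E,F,G,H,A,B] q_used=2 → run C
t=11: queue=[C,E,F,G,H,A,B] q_used=3 → run C
t=12: queue=[E,F,G,H,A,B,C] q_used=0 → run E
t=13: queue=[E,F,G,H,A,B,C] q_used=1 → run E
t=14: queue=[F,G,H,A,B,C] q_used=0 → run F
t=15: queue=[F,G,H,A,B,C] q_used=1 → run F
t=16: queue=[F,G,H,A,B,C] q_used=2 → run F
t=17: queue=[F,G,H,A,B,C] q_used=3 → run F
t=18: queue=[G,H,A,B,C,F] q_used=0 → run G
t=19: queue=[G,H,A,B,C,F] q_used=1 → run G
t=20: queue=[H,A,B,C,F] q_used=0 → run H
t=21: queue=[H,A,B,C,F] q_used=1 → run H
t=22: queue=[H,A,B,C,F] q_used=2 → run H
t=23: queue=[H,A,B,C,F] q_used=3 → run H
t=24: queue=[A,B,C,F] q_used=0 → run A
t=25: queue=[A,B,C,F] q_used=1 → run A
t=26: queue=[B,C,F] q_used=0 → run B
t=27: queue=[B,C,F] q_used=1 → run B
t=28: queue=[B,C,F] q_used=2 → run B
t=29: queue=[C,F] q_used=0 → run C
t=30: queue=[C,F] q_used=1 → run C
t=31: queue=[C,F] q_used=2 → run C
t=32: queue=[C,F] q_used=3 → run C
t=33: queue=[F] q_used=0 → run F
t=34: (idle)
t=35: (idle)
t=36: (idle)

context switches = 11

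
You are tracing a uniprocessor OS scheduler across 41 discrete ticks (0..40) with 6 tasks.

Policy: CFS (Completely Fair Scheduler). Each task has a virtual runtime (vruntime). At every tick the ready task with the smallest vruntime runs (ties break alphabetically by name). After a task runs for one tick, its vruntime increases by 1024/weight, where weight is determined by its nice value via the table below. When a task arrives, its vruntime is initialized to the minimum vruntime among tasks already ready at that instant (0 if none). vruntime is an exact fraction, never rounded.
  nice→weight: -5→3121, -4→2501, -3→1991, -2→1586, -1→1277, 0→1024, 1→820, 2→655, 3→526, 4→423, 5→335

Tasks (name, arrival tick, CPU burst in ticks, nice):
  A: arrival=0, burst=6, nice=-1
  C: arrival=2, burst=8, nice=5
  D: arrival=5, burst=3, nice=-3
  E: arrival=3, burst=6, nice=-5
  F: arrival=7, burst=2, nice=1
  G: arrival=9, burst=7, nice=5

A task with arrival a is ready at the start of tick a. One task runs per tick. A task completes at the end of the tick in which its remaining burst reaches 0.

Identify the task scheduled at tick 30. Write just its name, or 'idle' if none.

t=0: vr[A=0] → run A
t=1: vr[A=1024/1277] → run A
t=2: vr[A=2048/1277 C=2048/1277] → run A
t=3: vr[A=3072/1277 C=2048/1277 E=2048/1277] → run C
t=4: vr[A=3072/1277 C=1993728/427795 E=2048/1277] → run E
t=5: vr[A=3072/1277 C=1993728/427795 D=7699456/3985517 E=7699456/3985517] → run D
t=6: vr[A=3072/1277 C=1993728/427795 D=19410786304/7935164347 E=7699456/3985517] → run E
t=7: vr[A=3072/1277 C=1993728/427795 D=19410786304/7935164347 E=9007104/3985517 F=9007104/3985517] → run E
t=8: vr[A=3072/1277 C=1993728/427795 D=19410786304/7935164347 E=10314752/3985517 F=9007104/3985517] → run F
t=9: vr[A=3072/1277 C=1993728/427795 D=19410786304/7935164347 E=10314752/3985517 F=2866748672/817030985 G=3072/1277] → run A
t=10: vr[A=4096/1277 C=1993728/427795 D=19410786304/7935164347 E=10314752/3985517 F=2866748672/817030985 G=3072/1277] → run G
t=11: vr[A=4096/1277 C=1993728/427795 D=19410786304/7935164347 E=10314752/3985517 F=2866748672/817030985 G=2336768/427795] → run D
t=12: vr[A=4096/1277 C=1993728/427795 D=23491955712/7935164347 E=10314752/3985517 F=2866748672/817030985 G=2336768/427795] → run E
t=13: vr[A=4096/1277 C=1993728/427795 D=23491955712/7935164347 E=11622400/3985517 F=2866748672/817030985 G=2336768/427795] → run E
t=14: vr[A=4096/1277 C=1993728/427795 D=23491955712/7935164347 E=12930048/3985517 F=2866748672/817030985 G=2336768/427795] → run D
t=15: vr[A=4096/1277 C=1993728/427795 E=12930048/3985517 F=2866748672/817030985 G=2336768/427795] → run A
t=16: vr[A=5120/1277 C=1993728/427795 E=12930048/3985517 F=2866748672/817030985 G=2336768/427795] → run E
t=17: vr[A=5120/1277 C=1993728/427795 F=2866748672/817030985 G=2336768/427795] → run F
t=18: vr[A=5120/1277 C=1993728/427795 G=2336768/427795] → run A
t=19: vr[C=1993728/427795 G=2336768/427795] → run C
t=20: vr[C=3301376/427795 G=2336768/427795] → run G
t=21: vr[C=3301376/427795 G=3644416/427795] → run C
t=22: vr[C=4609024/427795 G=3644416/427795] → run G
t=23: vr[C=4609024/427795 G=4952064/427795] → run C
t=24: vr[C=5916672/427795 G=4952064/427795] → run G
t=25: vr[C=5916672/427795 G=6259712/427795] → run C
t=26: vr[C=1444864/85559 G=6259712/427795] → run G
t=27: vr[C=1444864/85559 G=1513472/85559] → run C
t=28: vr[C=8531968/427795 G=1513472/85559] → run G
t=29: vr[C=8531968/427795 G=8875008/427795] → run C
t=30: vr[C=9839616/427795 G=8875008/427795] → run G
t=31: vr[C=9839616/427795] → run C
t=32: (idle)
t=33: (idle)
t=34: (idle)
t=35: (idle)
t=36: (idle)
t=37: (idle)
t=38: (idle)
t=39: (idle)
t=40: (idle)

running at tick 30 = G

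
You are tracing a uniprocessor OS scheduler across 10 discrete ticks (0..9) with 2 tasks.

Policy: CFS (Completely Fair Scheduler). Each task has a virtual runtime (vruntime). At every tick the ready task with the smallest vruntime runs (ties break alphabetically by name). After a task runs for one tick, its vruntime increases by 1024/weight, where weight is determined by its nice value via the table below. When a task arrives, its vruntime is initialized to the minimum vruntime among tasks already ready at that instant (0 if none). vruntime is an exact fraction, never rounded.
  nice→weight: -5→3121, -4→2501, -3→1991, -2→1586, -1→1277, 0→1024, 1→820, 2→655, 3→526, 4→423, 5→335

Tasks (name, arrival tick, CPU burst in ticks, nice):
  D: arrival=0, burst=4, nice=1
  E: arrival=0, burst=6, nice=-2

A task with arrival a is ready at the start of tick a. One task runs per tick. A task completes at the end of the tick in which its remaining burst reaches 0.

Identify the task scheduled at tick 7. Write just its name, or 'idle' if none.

t=0: vr[D=0 E=0] → run D
t=1: vr[D=256/205 E=0] → run E
t=2: vr[D=256/205 E=512/793] → run E
t=3: vr[D=256/205 E=1024/793] → run D
t=4: vr[D=512/205 E=1024/793] → run E
t=5: vr[D=512/205 E=1536/793] → run E
t=6: vr[D=512/205 E=2048/793] → run D
t=7: vr[D=768/205 E=2048/793] → run E
t=8: vr[D=768/205 E=2560/793] → run E
t=9: vr[D=768/205] → run D

running at tick 7 = E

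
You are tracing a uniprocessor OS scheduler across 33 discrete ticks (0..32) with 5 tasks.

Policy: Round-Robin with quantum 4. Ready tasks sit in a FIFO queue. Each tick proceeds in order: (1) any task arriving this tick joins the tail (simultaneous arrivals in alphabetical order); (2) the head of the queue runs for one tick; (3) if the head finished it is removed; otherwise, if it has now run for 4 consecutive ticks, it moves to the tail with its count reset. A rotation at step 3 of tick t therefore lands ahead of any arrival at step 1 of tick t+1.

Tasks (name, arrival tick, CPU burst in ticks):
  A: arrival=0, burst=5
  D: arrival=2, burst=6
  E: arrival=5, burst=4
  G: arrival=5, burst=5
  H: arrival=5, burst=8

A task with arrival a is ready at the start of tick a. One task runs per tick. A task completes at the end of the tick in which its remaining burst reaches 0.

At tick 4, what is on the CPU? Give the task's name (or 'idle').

running at tick 4 = D

t=0: queue=[A] q_used=0 → run A
t=1: queue=[A] q_used=1 → run A
t=2: queue=[A,D] q_used=2 → run A
t=3: queue=[A,D] q_used=3 → run A
t=4: queue=[D,A] q_used=0 → run D
t=5: queue=[D,A,E,G,H] q_used=1 → run D
t=6: queue=[D,A,E,G,H] q_used=2 → run D
t=7: queue=[D,A,E,G,H] q_used=3 → run D
t=8: queue=[A,E,G,H,D] q_used=0 → run A
t=9: queue=[E,G,H,D] q_used=0 → run E
t=10: queue=[E,G,H,D] q_used=1 → run E
t=11: queue=[E,G,H,D] q_used=2 → run E
t=12: queue=[E,G,H,D] q_used=3 → run E
t=13: queue=[G,H,D] q_used=0 → run G
t=14: queue=[G,H,D] q_used=1 → run G
t=15: queue=[G,H,D] q_used=2 → run G
t=16: queue=[G,H,D] q_used=3 → run G
t=17: queue=[H,D,G] q_used=0 → run H
t=18: queue=[H,D,G] q_used=1 → run H
t=19: queue=[H,D,G] q_used=2 → run H
t=20: queue=[H,D,G] q_used=3 → run H
t=21: queue=[D,G,H] q_used=0 → run D
t=22: queue=[D,G,H] q_used=1 → run D
t=23: queue=[G,H] q_used=0 → run G
t=24: queue=[H] q_used=0 → run H
t=25: queue=[H] q_used=1 → run H
t=26: queue=[H] q_used=2 → run H
t=27: queue=[H] q_used=3 → run H
t=28: (idle)
t=29: (idle)
t=30: (idle)
t=31: (idle)
t=32: (idle)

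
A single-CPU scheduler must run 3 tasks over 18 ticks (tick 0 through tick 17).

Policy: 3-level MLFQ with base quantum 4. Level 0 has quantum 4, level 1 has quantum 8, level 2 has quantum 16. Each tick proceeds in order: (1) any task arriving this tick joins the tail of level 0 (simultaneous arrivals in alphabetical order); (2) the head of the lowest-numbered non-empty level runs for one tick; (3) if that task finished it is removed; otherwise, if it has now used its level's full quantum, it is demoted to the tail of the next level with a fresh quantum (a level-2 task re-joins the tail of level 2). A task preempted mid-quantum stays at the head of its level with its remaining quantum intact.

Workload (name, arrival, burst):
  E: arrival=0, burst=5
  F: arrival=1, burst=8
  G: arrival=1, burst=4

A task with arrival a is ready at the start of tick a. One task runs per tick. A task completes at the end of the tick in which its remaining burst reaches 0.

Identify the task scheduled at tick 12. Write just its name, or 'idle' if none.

t=0: L0/L1/L2 = E/-/- → run E
t=1: L0/L1/L2 = EFG/-/- → run E
t=2: L0/L1/L2 = EFG/-/- → run E
t=3: L0/L1/L2 = EFG/-/- → run E
t=4: L0/L1/L2 = FG/E/- → run F
t=5: L0/L1/L2 = FG/E/- → run F
t=6: L0/L1/L2 = FG/E/- → run F
t=7: L0/L1/L2 = FG/E/- → run F
t=8: L0/L1/L2 = G/EF/- → run G
t=9: L0/L1/L2 = G/EF/- → run G
t=10: L0/L1/L2 = G/EF/- → run G
t=11: L0/L1/L2 = G/EF/- → run G
t=12: L0/L1/L2 = -/EF/- → run E
t=13: L0/L1/L2 = -/F/- → run F
t=14: L0/L1/L2 = -/F/- → run F
t=15: L0/L1/L2 = -/F/- → run F
t=16: L0/L1/L2 = -/F/- → run F
t=17: (idle)

running at tick 12 = E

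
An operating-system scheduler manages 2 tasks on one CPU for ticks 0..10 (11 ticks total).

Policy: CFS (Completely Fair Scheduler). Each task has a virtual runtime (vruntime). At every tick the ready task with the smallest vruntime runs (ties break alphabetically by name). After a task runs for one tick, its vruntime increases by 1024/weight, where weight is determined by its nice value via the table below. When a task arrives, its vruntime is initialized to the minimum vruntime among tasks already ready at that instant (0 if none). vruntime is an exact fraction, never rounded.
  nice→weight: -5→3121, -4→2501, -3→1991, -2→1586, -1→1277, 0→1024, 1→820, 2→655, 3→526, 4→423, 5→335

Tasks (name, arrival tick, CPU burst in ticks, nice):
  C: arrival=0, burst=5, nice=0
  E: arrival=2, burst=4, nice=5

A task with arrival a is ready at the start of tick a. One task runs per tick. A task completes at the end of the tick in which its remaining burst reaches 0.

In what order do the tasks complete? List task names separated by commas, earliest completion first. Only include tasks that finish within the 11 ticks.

t=0: vr[C=0] → run C
t=1: vr[C=1] → run C
t=2: vr[C=2 E=2] → run C
t=3: vr[C=3 E=2] → run E
t=4: vr[C=3 E=1694/335] → run C
t=5: vr[C=4 E=1694/335] → run C
t=6: vr[E=1694/335] → run E
t=7: vr[E=2718/335] → run E
t=8: vr[E=3742/335] → run E
t=9: (idle)
t=10: (idle)

completion order = C, E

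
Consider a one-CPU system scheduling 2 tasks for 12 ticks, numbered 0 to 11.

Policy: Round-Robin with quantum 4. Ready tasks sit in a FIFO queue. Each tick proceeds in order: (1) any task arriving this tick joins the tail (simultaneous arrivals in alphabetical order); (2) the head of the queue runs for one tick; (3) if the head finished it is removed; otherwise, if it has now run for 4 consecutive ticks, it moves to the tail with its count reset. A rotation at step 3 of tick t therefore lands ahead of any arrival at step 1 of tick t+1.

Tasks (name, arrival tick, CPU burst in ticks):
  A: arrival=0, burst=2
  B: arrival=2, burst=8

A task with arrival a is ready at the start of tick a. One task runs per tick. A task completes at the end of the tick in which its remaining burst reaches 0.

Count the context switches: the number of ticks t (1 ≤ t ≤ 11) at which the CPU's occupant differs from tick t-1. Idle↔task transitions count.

context switches = 2

t=0: queue=[A] q_used=0 → run A
t=1: queue=[A] q_used=1 → run A
t=2: queue=[B] q_used=0 → run B
t=3: queue=[B] q_used=1 → run B
t=4: queue=[B] q_used=2 → run B
t=5: queue=[B] q_used=3 → run B
t=6: queue=[B] q_used=0 → run B
t=7: queue=[B] q_used=1 → run B
t=8: queue=[B] q_used=2 → run B
t=9: queue=[B] q_used=3 → run B
t=10: (idle)
t=11: (idle)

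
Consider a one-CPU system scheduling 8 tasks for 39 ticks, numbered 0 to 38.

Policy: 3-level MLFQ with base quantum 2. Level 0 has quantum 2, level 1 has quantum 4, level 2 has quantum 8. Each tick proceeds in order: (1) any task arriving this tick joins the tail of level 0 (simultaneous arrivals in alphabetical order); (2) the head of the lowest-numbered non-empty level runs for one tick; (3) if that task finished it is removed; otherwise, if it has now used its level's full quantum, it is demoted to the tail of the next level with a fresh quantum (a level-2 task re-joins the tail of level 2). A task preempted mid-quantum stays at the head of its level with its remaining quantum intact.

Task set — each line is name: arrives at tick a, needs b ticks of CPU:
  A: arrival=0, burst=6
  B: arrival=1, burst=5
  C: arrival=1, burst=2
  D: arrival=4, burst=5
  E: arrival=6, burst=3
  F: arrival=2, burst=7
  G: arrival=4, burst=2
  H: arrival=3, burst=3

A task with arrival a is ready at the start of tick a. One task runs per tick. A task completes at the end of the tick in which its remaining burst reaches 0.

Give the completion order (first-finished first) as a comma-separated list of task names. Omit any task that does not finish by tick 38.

t=0: L0/L1/L2 = A/-/- → run A
t=1: L0/L1/L2 = ABC/-/- → run A
t=2: L0/L1/L2 = BCF/A/- → run B
t=3: L0/L1/L2 = BCFH/A/- → run B
t=4: L0/L1/L2 = CFHDG/AB/- → run C
t=5: L0/L1/L2 = CFHDG/AB/- → run C
t=6: L0/L1/L2 = FHDGE/AB/- → run F
t=7: L0/L1/L2 = FHDGE/AB/- → run F
t=8: L0/L1/L2 = HDGE/ABF/- → run H
t=9: L0/L1/L2 = HDGE/ABF/- → run H
t=10: L0/L1/L2 = DGE/ABFH/- → run D
t=11: L0/L1/L2 = DGE/ABFH/- → run D
t=12: L0/L1/L2 = GE/ABFHD/- → run G
t=13: L0/L1/L2 = GE/ABFHD/- → run G
t=14: L0/L1/L2 = E/ABFHD/- → run E
t=15: L0/L1/L2 = E/ABFHD/- → run E
t=16: L0/L1/L2 = -/ABFHDE/- → run A
t=17: L0/L1/L2 = -/ABFHDE/- → run A
t=18: L0/L1/L2 = -/ABFHDE/- → run A
t=19: L0/L1/L2 = -/ABFHDE/- → run A
t=20: L0/L1/L2 = -/BFHDE/- → run B
t=21: L0/L1/L2 = -/BFHDE/- → run B
t=22: L0/L1/L2 = -/BFHDE/- → run B
t=23: L0/L1/L2 = -/FHDE/- → run F
t=24: L0/L1/L2 = -/FHDE/- → run F
t=25: L0/L1/L2 = -/FHDE/- → run F
t=26: L0/L1/L2 = -/FHDE/- → run F
t=27: L0/L1/L2 = -/HDE/F → run H
t=28: L0/L1/L2 = -/DE/F → run D
t=29: L0/L1/L2 = -/DE/F → run D
t=30: L0/L1/L2 = -/DE/F → run D
t=31: L0/L1/L2 = -/E/F → run E
t=32: L0/L1/L2 = -/-/F → run F
t=33: (idle)
t=34: (idle)
t=35: (idle)
t=36: (idle)
t=37: (idle)
t=38: (idle)

completion order = C, G, A, B, H, D, E, F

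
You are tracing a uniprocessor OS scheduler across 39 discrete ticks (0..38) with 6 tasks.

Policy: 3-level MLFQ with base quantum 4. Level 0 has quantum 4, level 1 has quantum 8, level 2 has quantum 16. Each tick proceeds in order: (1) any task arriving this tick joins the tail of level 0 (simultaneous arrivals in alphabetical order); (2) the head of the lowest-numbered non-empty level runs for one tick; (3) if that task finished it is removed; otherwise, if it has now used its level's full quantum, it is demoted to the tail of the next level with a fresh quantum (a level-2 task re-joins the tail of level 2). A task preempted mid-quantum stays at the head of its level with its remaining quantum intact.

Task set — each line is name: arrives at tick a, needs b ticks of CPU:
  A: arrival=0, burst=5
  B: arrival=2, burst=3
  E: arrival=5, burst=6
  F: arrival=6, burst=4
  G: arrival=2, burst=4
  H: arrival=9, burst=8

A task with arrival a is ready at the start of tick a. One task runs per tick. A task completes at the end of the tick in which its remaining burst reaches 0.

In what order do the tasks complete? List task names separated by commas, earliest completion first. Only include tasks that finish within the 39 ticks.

completion order = B, G, F, A, E, H

t=0: L0/L1/L2 = A/-/- → run A
t=1: L0/L1/L2 = A/-/- → run A
t=2: L0/L1/L2 = ABG/-/- → run A
t=3: L0/L1/L2 = ABG/-/- → run A
t=4: L0/L1/L2 = BG/A/- → run B
t=5: L0/L1/L2 = BGE/A/- → run B
t=6: L0/L1/L2 = BGEF/A/- → run B
t=7: L0/L1/L2 = GEF/A/- → run G
t=8: L0/L1/L2 = GEF/A/- → run G
t=9: L0/L1/L2 = GEFH/A/- → run G
t=10: L0/L1/L2 = GEFH/A/- → run G
t=11: L0/L1/L2 = EFH/A/- → run E
t=12: L0/L1/L2 = EFH/A/- → run E
t=13: L0/L1/L2 = EFH/A/- → run E
t=14: L0/L1/L2 = EFH/A/- → run E
t=15: L0/L1/L2 = FH/AE/- → run F
t=16: L0/L1/L2 = FH/AE/- → run F
t=17: L0/L1/L2 = FH/AE/- → run F
t=18: L0/L1/L2 = FH/AE/- → run F
t=19: L0/L1/L2 = H/AE/- → run H
t=20: L0/L1/L2 = H/AE/- → run H
t=21: L0/L1/L2 = H/AE/- → run H
t=22: L0/L1/L2 = H/AE/- → run H
t=23: L0/L1/L2 = -/AEH/- → run A
t=24: L0/L1/L2 = -/EH/- → run E
t=25: L0/L1/L2 = -/EH/- → run E
t=26: L0/L1/L2 = -/H/- → run H
t=27: L0/L1/L2 = -/H/- → run H
t=28: L0/L1/L2 = -/H/- → run H
t=29: L0/L1/L2 = -/H/- → run H
t=30: (idle)
t=31: (idle)
t=32: (idle)
t=33: (idle)
t=34: (idle)
t=35: (idle)
t=36: (idle)
t=37: (idle)
t=38: (idle)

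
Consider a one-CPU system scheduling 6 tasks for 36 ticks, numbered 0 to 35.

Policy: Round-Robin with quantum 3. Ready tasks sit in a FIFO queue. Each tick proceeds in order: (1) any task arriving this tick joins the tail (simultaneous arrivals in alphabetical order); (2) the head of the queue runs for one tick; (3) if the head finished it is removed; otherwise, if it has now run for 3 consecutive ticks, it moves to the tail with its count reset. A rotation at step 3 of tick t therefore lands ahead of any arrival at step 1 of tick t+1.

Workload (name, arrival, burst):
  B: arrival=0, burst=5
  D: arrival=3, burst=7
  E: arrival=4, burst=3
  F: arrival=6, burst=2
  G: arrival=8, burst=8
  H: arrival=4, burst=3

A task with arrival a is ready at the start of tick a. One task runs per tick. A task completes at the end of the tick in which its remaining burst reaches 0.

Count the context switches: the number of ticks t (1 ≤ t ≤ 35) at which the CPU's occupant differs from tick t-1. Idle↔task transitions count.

t=0: queue=[B] q_used=0 → run B
t=1: queue=[B] q_used=1 → run B
t=2: queue=[B] q_used=2 → run B
t=3: queue=[B,D] q_used=0 → run B
t=4: queue=[B,D,E,H] q_used=1 → run B
t=5: queue=[D,E,H] q_used=0 → run D
t=6: queue=[D,E,H,F] q_used=1 → run D
t=7: queue=[D,E,H,F] q_used=2 → run D
t=8: queue=[E,H,F,D,G] q_used=0 → run E
t=9: queue=[E,H,F,D,G] q_used=1 → run E
t=10: queue=[E,H,F,D,G] q_used=2 → run E
t=11: queue=[H,F,D,G] q_used=0 → run H
t=12: queue=[H,F,D,G] q_used=1 → run H
t=13: queue=[H,F,D,G] q_used=2 → run H
t=14: queue=[F,D,G] q_used=0 → run F
t=15: queue=[F,D,G] q_used=1 → run F
t=16: queue=[D,G] q_used=0 → run D
t=17: queue=[D,G] q_used=1 → run D
t=18: queue=[D,G] q_used=2 → run D
t=19: queue=[G,D] q_used=0 → run G
t=20: queue=[G,D] q_used=1 → run G
t=21: queue=[G,D] q_used=2 → run G
t=22: queue=[D,G] q_used=0 → run D
t=23: queue=[G] q_used=0 → run G
t=24: queue=[G] q_used=1 → run G
t=25: queue=[G] q_used=2 → run G
t=26: queue=[G] q_used=0 → run G
t=27: queue=[G] q_used=1 → run G
t=28: (idle)
t=29: (idle)
t=30: (idle)
t=31: (idle)
t=32: (idle)
t=33: (idle)
t=34: (idle)
t=35: (idle)

context switches = 9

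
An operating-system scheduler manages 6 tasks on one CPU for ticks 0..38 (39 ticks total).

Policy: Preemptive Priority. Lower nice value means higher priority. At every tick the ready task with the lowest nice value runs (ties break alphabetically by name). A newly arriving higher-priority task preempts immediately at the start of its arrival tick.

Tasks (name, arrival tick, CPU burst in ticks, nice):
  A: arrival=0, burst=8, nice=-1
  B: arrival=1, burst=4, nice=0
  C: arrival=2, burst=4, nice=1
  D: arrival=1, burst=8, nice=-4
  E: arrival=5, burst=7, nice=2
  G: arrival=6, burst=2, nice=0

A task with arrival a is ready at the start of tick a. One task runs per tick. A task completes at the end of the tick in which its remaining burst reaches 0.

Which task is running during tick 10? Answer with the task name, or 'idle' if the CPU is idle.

running at tick 10 = A

t=0: ready={A} → run A
t=1: ready={A,B,D} → run D
t=2: ready={A,B,C,D} → run D
t=3: ready={A,B,C,D} → run D
t=4: ready={A,B,C,D} → run D
t=5: ready={A,B,C,D,E} → run D
t=6: ready={A,B,C,D,E,G} → run D
t=7: ready={A,B,C,D,E,G} → run D
t=8: ready={A,B,C,D,E,G} → run D
t=9: ready={A,B,C,E,G} → run A
t=10: ready={A,B,C,E,G} → run A
t=11: ready={A,B,C,E,G} → run A
t=12: ready={A,B,C,E,G} → run A
t=13: ready={A,B,C,E,G} → run A
t=14: ready={A,B,C,E,G} → run A
t=15: ready={A,B,C,E,G} → run A
t=16: ready={B,C,E,G} → run B
t=17: ready={B,C,E,G} → run B
t=18: ready={B,C,E,G} → run B
t=19: ready={B,C,E,G} → run B
t=20: ready={C,E,G} → run G
t=21: ready={C,E,G} → run G
t=22: ready={C,E} → run C
t=23: ready={C,E} → run C
t=24: ready={C,E} → run C
t=25: ready={C,E} → run C
t=26: ready={E} → run E
t=27: ready={E} → run E
t=28: ready={E} → run E
t=29: ready={E} → run E
t=30: ready={E} → run E
t=31: ready={E} → run E
t=32: ready={E} → run E
t=33: (idle)
t=34: (idle)
t=35: (idle)
t=36: (idle)
t=37: (idle)
t=38: (idle)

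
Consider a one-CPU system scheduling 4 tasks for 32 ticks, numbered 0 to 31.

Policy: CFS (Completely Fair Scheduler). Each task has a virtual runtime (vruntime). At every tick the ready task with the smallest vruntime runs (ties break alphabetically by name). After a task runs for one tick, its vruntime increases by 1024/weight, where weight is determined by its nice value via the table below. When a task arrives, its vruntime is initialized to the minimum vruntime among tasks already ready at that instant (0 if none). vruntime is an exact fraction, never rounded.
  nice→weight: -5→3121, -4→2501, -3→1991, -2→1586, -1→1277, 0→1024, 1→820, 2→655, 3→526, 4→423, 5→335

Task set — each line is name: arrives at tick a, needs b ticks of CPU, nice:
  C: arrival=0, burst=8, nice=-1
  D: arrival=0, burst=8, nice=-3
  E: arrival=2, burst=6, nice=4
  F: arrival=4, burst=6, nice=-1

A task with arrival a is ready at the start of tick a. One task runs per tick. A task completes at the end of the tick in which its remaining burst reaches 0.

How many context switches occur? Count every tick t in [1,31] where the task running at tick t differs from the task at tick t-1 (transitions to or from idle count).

t=0: vr[C=0 D=0] → run C
t=1: vr[C=1024/1277 D=0] → run D
t=2: vr[C=1024/1277 D=1024/1991 E=1024/1991] → run D
t=3: vr[C=1024/1277 D=2048/1991 E=1024/1991] → run E
t=4: vr[C=1024/1277 D=2048/1991 E=2471936/842193 F=1024/1277] → run C
t=5: vr[C=2048/1277 D=2048/1991 E=2471936/842193 F=1024/1277] → run F
t=6: vr[C=2048/1277 D=2048/1991 E=2471936/842193 F=2048/1277] → run D
t=7: vr[C=2048/1277 D=3072/1991 E=2471936/842193 F=2048/1277] → run D
t=8: vr[C=2048/1277 D=4096/1991 E=2471936/842193 F=2048/1277] → run C
t=9: vr[C=3072/1277 D=4096/1991 E=2471936/842193 F=2048/1277] → run F
t=10: vr[C=3072/1277 D=4096/1991 E=2471936/842193 F=3072/1277] → run D
t=11: vr[C=3072/1277 D=5120/1991 E=2471936/842193 F=3072/1277] → run C
t=12: vr[C=4096/1277 D=5120/1991 E=2471936/842193 F=3072/1277] → run F
t=13: vr[C=4096/1277 D=5120/1991 E=2471936/842193 F=4096/1277] → run D
t=14: vr[C=4096/1277 D=6144/1991 E=2471936/842193 F=4096/1277] → run E
t=15: vr[C=4096/1277 D=6144/1991 E=4510720/842193 F=4096/1277] → run D
t=16: vr[C=4096/1277 D=7168/1991 E=4510720/842193 F=4096/1277] → run C
t=17: vr[C=5120/1277 D=7168/1991 E=4510720/842193 F=4096/1277] → run F
t=18: vr[C=5120/1277 D=7168/1991 E=4510720/842193 F=5120/1277] → run D
t=19: vr[C=5120/1277 E=4510720/842193 F=5120/1277] → run C
t=20: vr[C=6144/1277 E=4510720/842193 F=5120/1277] → run F
t=21: vr[C=6144/1277 E=4510720/842193 F=6144/1277] → run C
t=22: vr[C=7168/1277 E=4510720/842193 F=6144/1277] → run F
t=23: vr[C=7168/1277 E=4510720/842193] → run E
t=24: vr[C=7168/1277 E=2183168/280731] → run C
t=25: vr[E=2183168/280731] → run E
t=26: vr[E=8588288/842193] → run E
t=27: vr[E=10627072/842193] → run E
t=28: (idle)
t=29: (idle)
t=30: (idle)
t=31: (idle)

context switches = 24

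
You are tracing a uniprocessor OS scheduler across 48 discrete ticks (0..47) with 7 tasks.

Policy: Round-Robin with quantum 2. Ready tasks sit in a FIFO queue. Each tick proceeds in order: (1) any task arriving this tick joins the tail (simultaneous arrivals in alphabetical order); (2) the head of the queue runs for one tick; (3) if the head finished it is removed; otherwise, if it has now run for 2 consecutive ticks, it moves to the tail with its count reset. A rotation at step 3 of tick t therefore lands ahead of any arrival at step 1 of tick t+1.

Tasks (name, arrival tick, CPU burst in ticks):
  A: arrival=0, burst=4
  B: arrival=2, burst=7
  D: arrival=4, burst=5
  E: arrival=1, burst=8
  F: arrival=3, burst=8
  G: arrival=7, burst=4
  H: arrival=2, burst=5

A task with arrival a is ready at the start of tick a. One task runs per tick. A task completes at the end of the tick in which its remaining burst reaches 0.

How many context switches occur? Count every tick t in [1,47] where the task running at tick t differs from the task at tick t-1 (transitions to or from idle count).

context switches = 22

t=0: queue=[A] q_used=0 → run A
t=1: queue=[A,E] q_used=1 → run A
t=2: queue=[E,A,B,H] q_used=0 → run E
t=3: queue=[E,A,B,H,F] q_used=1 → run E
t=4: queue=[A,B,H,F,E,D] q_used=0 → run A
t=5: queue=[A,B,H,F,E,D] q_used=1 → run A
t=6: queue=[B,H,F,E,D] q_used=0 → run B
t=7: queue=[B,H,F,E,D,G] q_used=1 → run B
t=8: queue=[H,F,E,D,G,B] q_used=0 → run H
t=9: queue=[H,F,E,D,G,B] q_used=1 → run H
t=10: queue=[F,E,D,G,B,H] q_used=0 → run F
t=11: queue=[F,E,D,G,B,H] q_used=1 → run F
t=12: queue=[E,D,G,B,H,F] q_used=0 → run E
t=13: queue=[E,D,G,B,H,F] q_used=1 → run E
t=14: queue=[D,G,B,H,F,E] q_used=0 → run D
t=15: queue=[D,G,B,H,F,E] q_used=1 → run D
t=16: queue=[G,B,H,F,E,D] q_used=0 → run G
t=17: queue=[G,B,H,F,E,D] q_used=1 → run G
t=18: queue=[B,H,F,E,D,G] q_used=0 → run B
t=19: queue=[B,H,F,E,D,G] q_used=1 → run B
t=20: queue=[H,F,E,D,G,B] q_used=0 → run H
t=21: queue=[H,F,E,D,G,B] q_used=1 → run H
t=22: queue=[F,E,D,G,B,H] q_used=0 → run F
t=23: queue=[F,E,D,G,B,H] q_used=1 → run F
t=24: queue=[E,D,G,B,H,F] q_used=0 → run E
t=25: queue=[E,D,G,B,H,F] q_used=1 → run E
t=26: queue=[D,G,B,H,F,E] q_used=0 → run D
t=27: queue=[D,G,B,H,F,E] q_used=1 → run D
t=28: queue=[G,B,H,F,E,D] q_used=0 → run G
t=29: queue=[G,B,H,F,E,D] q_used=1 → run G
t=30: queue=[B,H,F,E,D] q_used=0 → run B
t=31: queue=[B,H,F,E,D] q_used=1 → run B
t=32: queue=[H,F,E,D,B] q_used=0 → run H
t=33: queue=[F,E,D,B] q_used=0 → run F
t=34: queue=[F,E,D,B] q_used=1 → run F
t=35: queue=[E,D,B,F] q_used=0 → run E
t=36: queue=[E,D,B,F] q_used=1 → run E
t=37: queue=[D,B,F] q_used=0 → run D
t=38: queue=[B,F] q_used=0 → run B
t=39: queue=[F] q_used=0 → run F
t=40: queue=[F] q_used=1 → run F
t=41: (idle)
t=42: (idle)
t=43: (idle)
t=44: (idle)
t=45: (idle)
t=46: (idle)
t=47: (idle)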